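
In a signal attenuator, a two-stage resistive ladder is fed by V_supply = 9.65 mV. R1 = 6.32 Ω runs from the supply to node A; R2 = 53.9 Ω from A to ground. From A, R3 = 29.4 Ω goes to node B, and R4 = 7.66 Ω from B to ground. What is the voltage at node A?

The second stage (R3 + R4 = 37.06 Ω) loads node A in parallel with R2.
R2 ‖ (R3+R4) = 21.96 Ω.
First divider: V_A = V_supply · 21.96/(6.32 + 21.96) = 7.493 mV.

V_A ≈ 7.49 mV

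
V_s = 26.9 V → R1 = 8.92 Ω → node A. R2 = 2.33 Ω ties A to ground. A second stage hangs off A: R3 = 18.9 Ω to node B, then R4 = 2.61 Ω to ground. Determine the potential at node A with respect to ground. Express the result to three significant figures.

Looking into the second stage from A: R3 + R4 = 21.51 Ω appears in parallel with R2.
Effective lower resistance at A: R2 ‖ 21.51 = 2.102 Ω.
So V_A = 26.9 × 0.1907 = 5.131 V.

V_A ≈ 5.13 V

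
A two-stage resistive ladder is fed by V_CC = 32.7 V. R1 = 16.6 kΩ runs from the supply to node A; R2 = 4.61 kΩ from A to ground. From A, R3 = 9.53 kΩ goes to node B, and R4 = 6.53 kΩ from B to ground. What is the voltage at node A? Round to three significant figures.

Looking into the second stage from A: R3 + R4 = 16.06 kΩ appears in parallel with R2.
R2 ‖ (R3+R4) = 3.582 kΩ.
So V_A = 32.7 × 0.1775 = 5.804 V.

V_A ≈ 5.80 V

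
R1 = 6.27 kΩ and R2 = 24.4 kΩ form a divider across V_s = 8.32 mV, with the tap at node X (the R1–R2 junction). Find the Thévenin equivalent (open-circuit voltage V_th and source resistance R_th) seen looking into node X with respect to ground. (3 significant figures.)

V_th is the unloaded tap voltage: V_s · R2/(R1+R2) = 8.32 × 0.7956 = 6.619 mV.
Looking into X with the source shorted: R_th = R1·R2/(R1+R2) = 6.270 × 24.4/30.67 = 4.988 kΩ.

V_th ≈ 6.62 mV, R_th ≈ 4.99 kΩ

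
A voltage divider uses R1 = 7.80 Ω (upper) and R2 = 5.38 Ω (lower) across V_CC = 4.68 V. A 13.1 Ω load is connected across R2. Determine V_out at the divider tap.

V_out ≈ 1.54 V

R2 ‖ R_L = (5.38 × 13.1)/(5.38 + 13.1) = 3.814 Ω.
Then V_out = V_CC · R2'/(R1 + R2') = 4.68 × 3.814/11.61 = 1.537 V.
(Unloaded it would be 1.91 V; the load pulls it down.)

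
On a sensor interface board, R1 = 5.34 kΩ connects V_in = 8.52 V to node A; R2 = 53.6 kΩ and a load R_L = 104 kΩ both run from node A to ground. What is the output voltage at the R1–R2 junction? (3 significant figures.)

V_out ≈ 7.40 V

The load sits in parallel with R2, giving an effective lower resistance R2' = R2·R_L/(R2+R_L) = 35.37 kΩ.
Voltage divider with the loaded lower leg: V_out = 8.52 × 35.37/(5.34 + 35.37) = 8.52 × 0.8688 = 7.402 V.
(Unloaded it would be 7.75 V; the load pulls it down.)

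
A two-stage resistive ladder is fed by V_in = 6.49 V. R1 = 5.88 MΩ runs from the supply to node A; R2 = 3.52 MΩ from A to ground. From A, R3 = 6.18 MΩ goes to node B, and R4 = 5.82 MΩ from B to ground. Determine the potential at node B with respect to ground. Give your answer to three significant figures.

Looking into the second stage from A: R3 + R4 = 12.00 MΩ appears in parallel with R2.
Effective lower resistance at A: R2 ‖ 12.00 = 2.722 MΩ.
First divider: V_A = V_in · 2.722/(5.88 + 2.722) = 2.054 V.
Then the unloaded second divider: V_B = V_A × R4/(R3+R4) = 2.054 × 0.4850 = 0.9959 V.

V_B ≈ 0.996 V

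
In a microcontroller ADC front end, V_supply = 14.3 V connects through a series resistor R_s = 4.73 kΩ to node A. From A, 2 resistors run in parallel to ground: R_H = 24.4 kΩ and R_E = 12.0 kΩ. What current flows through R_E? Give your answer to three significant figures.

Parallel bank: R_p = 1/(1/24.4 + 1/12.0) = 8.044 kΩ.
Node voltage V_A = V_supply · R_p/(R_s + R_p) = 14.3 × 0.6297 = 9.005 V.
I(R_E) = V_A / R_E = 9.005/12.0 = 0.7504 mA.

I ≈ 0.750 mA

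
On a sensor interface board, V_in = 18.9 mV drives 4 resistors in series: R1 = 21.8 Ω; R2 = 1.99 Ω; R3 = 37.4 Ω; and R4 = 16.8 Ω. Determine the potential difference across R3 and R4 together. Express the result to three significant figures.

V ≈ 13.1 mV

Total series resistance ΣR = 21.8 + 1.99 + 37.4 + 16.8 = 77.99 Ω.
R_{R3..R4} = 37.4 + 16.8 = 54.20 Ω.
Voltage divider: V = V_in · (54.20 / 77.99) = 18.9 × 0.6950 = 13.13 mV.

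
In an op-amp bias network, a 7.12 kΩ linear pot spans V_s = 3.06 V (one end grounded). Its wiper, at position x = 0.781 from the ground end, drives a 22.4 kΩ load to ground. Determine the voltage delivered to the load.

V_out ≈ 2.27 V

Split the track: R_lower = x·R_p = 5.561 kΩ, R_upper = (1−x)·R_p = 1.559 kΩ.
Lower segment in parallel with the load: 5.561 ‖ 22.4 = 4.455 kΩ.
Then V_out = V_s · 4.455/(1.559 + 4.455) = 2.267 V.
(Unloaded: V_out = x·V_s = 2.39 V.)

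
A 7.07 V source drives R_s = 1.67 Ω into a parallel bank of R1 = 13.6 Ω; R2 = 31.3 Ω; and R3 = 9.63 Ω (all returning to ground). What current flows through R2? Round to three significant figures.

I ≈ 0.167 A

Combine the parallel branches: R_p = (1/13.6 + 1/31.3 + 1/9.63)⁻¹ = 4.777 Ω.
V_A = 7.07 × 4.777/6.447 = 5.239 V.
Branch current I = V_A/R2 = 5.239/31.3 = 0.1674 A.
(Equivalently: I_total = 1.097 A, then current-divider fraction G_k/ΣG = 0.1526.)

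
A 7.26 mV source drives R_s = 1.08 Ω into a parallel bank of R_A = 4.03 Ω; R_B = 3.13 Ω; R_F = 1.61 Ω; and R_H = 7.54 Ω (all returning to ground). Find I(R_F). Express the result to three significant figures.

I ≈ 1.86 mA

Parallel bank: R_p = 1/(1/4.03 + 1/3.13 + 1/1.61 + 1/7.54) = 0.7568 Ω.
Node voltage V_A = V_supply · R_p/(R_s + R_p) = 7.26 × 0.4120 = 2.991 mV.
I(R_F) = V_A / R_F = 2.991/1.61 = 1.858 mA.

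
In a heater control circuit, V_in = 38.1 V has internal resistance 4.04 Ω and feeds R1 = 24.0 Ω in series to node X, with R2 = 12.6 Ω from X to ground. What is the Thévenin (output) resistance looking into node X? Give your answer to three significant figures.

R1' = 4.04 + 24.0 = 28.04 Ω (source resistance + R1).
With V_in suppressed (replaced by a short), R_th = R1' ‖ R2 = (28.04 × 12.6)/(28.04 + 12.6) = 8.694 Ω.

R_th ≈ 8.69 Ω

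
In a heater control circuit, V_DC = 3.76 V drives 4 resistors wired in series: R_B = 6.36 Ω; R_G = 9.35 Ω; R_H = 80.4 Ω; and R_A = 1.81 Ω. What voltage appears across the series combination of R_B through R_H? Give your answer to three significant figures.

V ≈ 3.69 V

ΣR = 6.36 + 9.35 + 80.4 + 1.81 = 97.92 Ω.
R_{R_B..R_H} = 6.36 + 9.35 + 80.4 = 96.11 Ω.
V = V_DC · R/ΣR = 3.76 × 0.9815 = 3.690 V.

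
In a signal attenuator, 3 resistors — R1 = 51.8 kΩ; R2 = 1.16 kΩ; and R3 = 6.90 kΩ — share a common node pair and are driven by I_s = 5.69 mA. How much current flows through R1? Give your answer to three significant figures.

I ≈ 0.107 mA

Total conductance ΣG = 1/51.8 + 1/1.16 + 1/6.90 = 1.026 (units of 1/kΩ).
Current divider: I(R1) = I_s · G_k/ΣG = 5.69 × (0.01931/1.026) = 5.69 × 0.01881 = 0.1070 mA.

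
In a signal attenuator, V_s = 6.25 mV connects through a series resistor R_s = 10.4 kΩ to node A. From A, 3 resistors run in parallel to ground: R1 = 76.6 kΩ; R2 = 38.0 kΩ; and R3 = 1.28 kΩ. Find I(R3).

Combine the parallel branches: R_p = (1/76.6 + 1/38.0 + 1/1.28)⁻¹ = 1.219 kΩ.
Node voltage V_A = V_s · R_p/(R_s + R_p) = 6.25 × 0.1049 = 0.6555 mV.
Branch current I = V_A/R3 = 0.6555/1.28 = 0.5121 µA.
(Equivalently: I_total = 0.5379 µA, then current-divider fraction G_k/ΣG = 0.9520.)

I ≈ 0.512 µA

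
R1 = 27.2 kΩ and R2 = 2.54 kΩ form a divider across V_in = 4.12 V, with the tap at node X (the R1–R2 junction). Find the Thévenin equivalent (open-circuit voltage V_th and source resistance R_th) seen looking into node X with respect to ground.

V_th ≈ 0.352 V, R_th ≈ 2.32 kΩ

With X open, the divider is unloaded: V_th = 4.12 × 2.54/29.74 = 0.3519 V.
Looking into X with the source shorted: R_th = R1·R2/(R1+R2) = 27.20 × 2.54/29.74 = 2.323 kΩ.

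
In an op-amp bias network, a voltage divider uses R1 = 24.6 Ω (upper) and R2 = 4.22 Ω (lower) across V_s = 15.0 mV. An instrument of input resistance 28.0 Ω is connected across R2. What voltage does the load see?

V_out ≈ 1.95 mV

R2 ‖ R_L = (4.22 × 28.0)/(4.22 + 28.0) = 3.667 Ω.
Now apply the divider: V_out = 15.0 × 0.1297 = 1.946 mV.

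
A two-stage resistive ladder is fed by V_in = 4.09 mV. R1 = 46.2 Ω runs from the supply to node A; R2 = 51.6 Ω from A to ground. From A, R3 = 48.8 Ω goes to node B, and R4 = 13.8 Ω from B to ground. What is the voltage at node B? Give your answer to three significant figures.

Node A sees R2 in parallel with the series input of stage 2, R3 + R4 = 62.60 Ω.
Effective lower resistance at A: R2 ‖ 62.60 = 28.29 Ω.
V_A = 4.09 × 28.29/(46.2 + 28.29) = 1.553 mV.
Then the unloaded second divider: V_B = V_A × R4/(R3+R4) = 1.553 × 0.2204 = 0.3424 mV.

V_B ≈ 0.342 mV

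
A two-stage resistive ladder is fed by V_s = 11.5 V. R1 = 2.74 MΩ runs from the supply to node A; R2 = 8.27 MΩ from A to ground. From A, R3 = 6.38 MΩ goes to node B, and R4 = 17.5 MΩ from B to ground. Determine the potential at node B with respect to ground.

The second stage (R3 + R4 = 23.88 MΩ) loads node A in parallel with R2.
R2 ‖ (R3+R4) = 6.143 MΩ.
V_A = 11.5 × 6.143/(2.74 + 6.143) = 7.953 V.
Then the unloaded second divider: V_B = V_A × R4/(R3+R4) = 7.953 × 0.7328 = 5.828 V.

V_B ≈ 5.83 V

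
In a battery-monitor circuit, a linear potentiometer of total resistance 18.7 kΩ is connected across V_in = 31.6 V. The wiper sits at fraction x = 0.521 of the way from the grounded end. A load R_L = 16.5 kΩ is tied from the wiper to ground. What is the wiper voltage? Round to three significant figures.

V_out ≈ 12.8 V

Lower segment x·R_p = 9.743 kΩ; upper segment (1−x)·R_p = 8.957 kΩ.
(x·R_p) ‖ R_L = 6.126 kΩ.
Loaded-divider output: V_out = 31.6 × 0.4061 = 12.83 V.
(Unloaded: V_out = x·V_in = 16.5 V.)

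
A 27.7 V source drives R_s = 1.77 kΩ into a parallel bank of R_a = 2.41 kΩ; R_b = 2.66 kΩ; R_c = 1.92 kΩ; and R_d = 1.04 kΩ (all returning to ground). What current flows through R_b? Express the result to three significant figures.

I ≈ 2.07 mA

Parallel bank: R_p = 1/(1/2.41 + 1/2.66 + 1/1.92 + 1/1.04) = 0.4399 kΩ.
V_A by voltage divider: V_A = 27.7 × 0.4399/(1.77 + 0.4399) = 5.514 V.
Branch current I = V_A/R_b = 5.514/2.66 = 2.073 mA.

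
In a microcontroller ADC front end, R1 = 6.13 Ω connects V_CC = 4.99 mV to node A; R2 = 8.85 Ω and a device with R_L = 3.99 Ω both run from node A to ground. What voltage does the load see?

V_out ≈ 1.55 mV

The load sits in parallel with R2, giving an effective lower resistance R2' = R2·R_L/(R2+R_L) = 2.750 Ω.
Now apply the divider: V_out = 4.99 × 0.3097 = 1.545 mV.
(Unloaded it would be 2.95 mV; the load pulls it down.)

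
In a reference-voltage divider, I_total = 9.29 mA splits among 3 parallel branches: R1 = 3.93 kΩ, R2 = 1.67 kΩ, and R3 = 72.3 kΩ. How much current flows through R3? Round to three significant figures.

ΣG = 1/3.93 + 1/1.67 + 1/72.3 = 0.8671.
By the current-divider rule, I = I_total · G_k/ΣG = 9.29 × 0.01595 = 0.1482 mA.

I ≈ 0.148 mA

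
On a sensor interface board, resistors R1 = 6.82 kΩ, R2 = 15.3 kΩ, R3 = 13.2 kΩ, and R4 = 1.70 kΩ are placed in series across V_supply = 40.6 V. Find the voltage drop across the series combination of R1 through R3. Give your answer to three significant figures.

V ≈ 38.7 V

Total series resistance ΣR = 6.82 + 15.3 + 13.2 + 1.70 = 37.02 kΩ.
R_{R1..R3} = 6.82 + 15.3 + 13.2 = 35.32 kΩ.
Voltage divider: V = V_supply · (35.32 / 37.02) = 40.6 × 0.9541 = 38.74 V.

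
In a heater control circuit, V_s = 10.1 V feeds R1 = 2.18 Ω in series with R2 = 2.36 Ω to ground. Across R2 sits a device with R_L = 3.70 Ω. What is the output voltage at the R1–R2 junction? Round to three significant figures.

V_out ≈ 4.02 V

R2 ‖ R_L = (2.36 × 3.70)/(2.36 + 3.70) = 1.441 Ω.
Then V_out = V_s · R2'/(R1 + R2') = 10.1 × 1.441/3.621 = 4.019 V.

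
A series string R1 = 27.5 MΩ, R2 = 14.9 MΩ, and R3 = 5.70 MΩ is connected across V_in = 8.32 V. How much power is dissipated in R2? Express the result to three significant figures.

P ≈ 0.446 µW

Series current I = V_in/ΣR = 8.32/48.10 = 0.1730 µA.
P = I²R = 0.02992 × 14.9 = 0.4458 µW.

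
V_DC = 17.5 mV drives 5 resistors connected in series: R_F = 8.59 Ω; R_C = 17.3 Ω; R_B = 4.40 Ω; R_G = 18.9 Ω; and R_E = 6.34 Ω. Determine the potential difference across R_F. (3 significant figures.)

ΣR = 8.59 + 17.3 + 4.40 + 18.9 + 6.34 = 55.53 Ω.
By the voltage-divider rule, V = 17.5 × 8.590/55.53 = 2.707 mV.

V ≈ 2.71 mV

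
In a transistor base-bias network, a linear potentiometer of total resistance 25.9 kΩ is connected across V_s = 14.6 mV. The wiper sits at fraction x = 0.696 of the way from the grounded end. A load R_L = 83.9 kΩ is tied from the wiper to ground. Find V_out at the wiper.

V_out ≈ 9.54 mV

The pot divides into 7.874 kΩ above the wiper and 18.03 kΩ below.
Lower segment in parallel with the load: 18.03 ‖ 83.9 = 14.84 kΩ.
V_out = 14.6 × 14.84/(7.874 + 14.84) = 9.539 mV.
(Unloaded: V_out = x·V_s = 10.2 mV.)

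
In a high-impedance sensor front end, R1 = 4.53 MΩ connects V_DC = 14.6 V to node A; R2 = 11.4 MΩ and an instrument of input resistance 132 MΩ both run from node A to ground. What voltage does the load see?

V_out ≈ 10.2 V

The load sits in parallel with R2, giving an effective lower resistance R2' = R2·R_L/(R2+R_L) = 10.49 MΩ.
Voltage divider with the loaded lower leg: V_out = 14.6 × 10.49/(4.53 + 10.49) = 14.6 × 0.6985 = 10.20 V.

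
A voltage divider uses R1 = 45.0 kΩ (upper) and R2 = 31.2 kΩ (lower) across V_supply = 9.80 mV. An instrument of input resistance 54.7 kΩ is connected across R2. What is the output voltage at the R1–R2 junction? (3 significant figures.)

First combine the lower leg with the load: R2 ‖ R_L = 19.87 kΩ.
Now apply the divider: V_out = 9.80 × 0.3063 = 3.002 mV.

V_out ≈ 3.00 mV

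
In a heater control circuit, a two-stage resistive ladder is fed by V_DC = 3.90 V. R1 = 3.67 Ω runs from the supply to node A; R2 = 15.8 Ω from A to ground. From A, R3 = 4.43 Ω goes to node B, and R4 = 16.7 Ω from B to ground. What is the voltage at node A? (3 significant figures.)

Node A sees R2 in parallel with the series input of stage 2, R3 + R4 = 21.13 Ω.
Effective lower resistance at A: R2 ‖ 21.13 = 9.040 Ω.
V_A = 3.90 × 9.040/(3.67 + 9.040) = 2.774 V.

V_A ≈ 2.77 V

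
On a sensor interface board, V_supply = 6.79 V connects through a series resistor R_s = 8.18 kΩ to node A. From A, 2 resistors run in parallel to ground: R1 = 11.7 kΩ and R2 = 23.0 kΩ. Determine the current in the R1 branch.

I ≈ 0.282 mA

Combine the parallel branches: R_p = (1/11.7 + 1/23.0)⁻¹ = 7.755 kΩ.
Node voltage V_A = V_supply · R_p/(R_s + R_p) = 6.79 × 0.4867 = 3.304 V.
Branch current I = V_A/R1 = 3.304/11.7 = 0.2824 mA.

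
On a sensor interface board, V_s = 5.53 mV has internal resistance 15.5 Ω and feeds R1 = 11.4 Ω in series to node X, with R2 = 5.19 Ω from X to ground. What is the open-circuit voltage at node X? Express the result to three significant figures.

R1' = 15.5 + 11.4 = 26.90 Ω (source resistance + R1).
V_th is the unloaded tap voltage: V_s · R2/(R1'+R2) = 5.53 × 0.1617 = 0.8944 mV.

V_th ≈ 0.894 mV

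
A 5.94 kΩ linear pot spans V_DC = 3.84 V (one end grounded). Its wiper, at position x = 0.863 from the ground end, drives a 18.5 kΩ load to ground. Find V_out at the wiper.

Split the track: R_lower = x·R_p = 5.126 kΩ, R_upper = (1−x)·R_p = 0.8138 kΩ.
(x·R_p) ‖ R_L = 4.014 kΩ.
Loaded-divider output: V_out = 3.84 × 0.8314 = 3.193 V.

V_out ≈ 3.19 V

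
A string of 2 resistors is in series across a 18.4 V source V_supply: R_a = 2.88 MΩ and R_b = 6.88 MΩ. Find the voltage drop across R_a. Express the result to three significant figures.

V ≈ 5.43 V

ΣR = 2.88 + 6.88 = 9.760 MΩ.
V = V_supply · R/ΣR = 18.4 × 0.2951 = 5.430 V.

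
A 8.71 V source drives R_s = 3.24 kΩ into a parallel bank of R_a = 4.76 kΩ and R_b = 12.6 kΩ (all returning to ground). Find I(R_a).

I ≈ 0.944 mA

Combine the parallel branches: R_p = (1/4.76 + 1/12.6)⁻¹ = 3.455 kΩ.
V_A = 8.71 × 3.455/6.695 = 4.495 V.
Branch current I = V_A/R_a = 4.495/4.76 = 0.9443 mA.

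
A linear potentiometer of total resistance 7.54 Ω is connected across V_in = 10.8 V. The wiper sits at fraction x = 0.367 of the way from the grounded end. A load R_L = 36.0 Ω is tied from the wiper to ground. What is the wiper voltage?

V_out ≈ 3.78 V

Split the track: R_lower = x·R_p = 2.767 Ω, R_upper = (1−x)·R_p = 4.773 Ω.
R_L loads the lower segment: effective lower R = 2.570 Ω.
Loaded-divider output: V_out = 10.8 × 0.3500 = 3.780 V.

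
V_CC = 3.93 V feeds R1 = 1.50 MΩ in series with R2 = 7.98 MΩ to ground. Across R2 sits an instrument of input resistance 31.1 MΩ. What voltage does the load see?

The load sits in parallel with R2, giving an effective lower resistance R2' = R2·R_L/(R2+R_L) = 6.351 MΩ.
Voltage divider with the loaded lower leg: V_out = 3.93 × 6.351/(1.50 + 6.351) = 3.93 × 0.8089 = 3.179 V.

V_out ≈ 3.18 V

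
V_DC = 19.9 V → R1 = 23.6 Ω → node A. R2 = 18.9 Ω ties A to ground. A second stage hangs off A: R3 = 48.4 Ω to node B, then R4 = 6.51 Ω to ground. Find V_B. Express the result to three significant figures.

Node A sees R2 in parallel with the series input of stage 2, R3 + R4 = 54.91 Ω.
Effective lower resistance at A: R2 ‖ 54.91 = 14.06 Ω.
So V_A = 19.9 × 0.3733 = 7.430 V.
V_B = V_A × 0.1186 = 0.8808 V.

V_B ≈ 0.881 V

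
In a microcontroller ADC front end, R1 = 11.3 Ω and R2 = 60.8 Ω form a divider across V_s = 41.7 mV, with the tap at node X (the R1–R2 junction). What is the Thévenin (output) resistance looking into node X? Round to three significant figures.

R_th ≈ 9.53 Ω

With V_s suppressed (replaced by a short), R_th = R1 ‖ R2 = (11.30 × 60.8)/(11.30 + 60.8) = 9.529 Ω.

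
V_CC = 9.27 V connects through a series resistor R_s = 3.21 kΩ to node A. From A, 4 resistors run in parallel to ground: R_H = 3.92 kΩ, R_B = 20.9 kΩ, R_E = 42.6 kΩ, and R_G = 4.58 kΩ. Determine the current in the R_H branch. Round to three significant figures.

Equivalent of the parallel group: R_p = 1.836 kΩ.
Node voltage V_A = V_CC · R_p/(R_s + R_p) = 9.27 × 0.3638 = 3.373 V.
I(R_H) = V_A / R_H = 3.373/3.92 = 0.8603 mA.

I ≈ 0.860 mA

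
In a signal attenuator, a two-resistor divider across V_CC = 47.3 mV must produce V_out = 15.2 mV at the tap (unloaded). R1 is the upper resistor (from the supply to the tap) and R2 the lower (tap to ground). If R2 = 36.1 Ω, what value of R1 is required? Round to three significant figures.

R1 ≈ 76.2 Ω

Required fraction k = V_out/V_CC = 0.3214.
Rearranging, R1 = R2·(1−k)/k = 36.1 × 2.112 = 76.24 Ω.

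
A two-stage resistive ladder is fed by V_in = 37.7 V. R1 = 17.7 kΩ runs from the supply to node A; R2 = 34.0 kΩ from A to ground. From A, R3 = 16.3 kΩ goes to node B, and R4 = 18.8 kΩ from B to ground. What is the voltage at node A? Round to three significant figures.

The second stage (R3 + R4 = 35.10 kΩ) loads node A in parallel with R2.
R2 ‖ (R3+R4) = 17.27 kΩ.
V_A = 37.7 × 17.27/(17.7 + 17.27) = 18.62 V.

V_A ≈ 18.6 V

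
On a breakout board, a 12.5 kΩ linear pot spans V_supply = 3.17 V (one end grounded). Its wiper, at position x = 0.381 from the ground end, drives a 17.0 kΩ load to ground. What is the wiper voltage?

The pot divides into 7.737 kΩ above the wiper and 4.763 kΩ below.
(x·R_p) ‖ R_L = 3.720 kΩ.
Then V_out = V_supply · 3.720/(7.737 + 3.720) = 1.029 V.
(Unloaded: V_out = x·V_supply = 1.21 V.)

V_out ≈ 1.03 V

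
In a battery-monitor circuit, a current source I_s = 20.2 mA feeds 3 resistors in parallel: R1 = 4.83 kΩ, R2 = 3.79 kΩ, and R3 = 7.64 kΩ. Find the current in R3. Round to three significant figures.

I ≈ 4.39 mA

ΣG = 1/4.83 + 1/3.79 + 1/7.64 = 0.6018.
By the current-divider rule, I = I_s · G_k/ΣG = 20.2 × 0.2175 = 4.394 mA.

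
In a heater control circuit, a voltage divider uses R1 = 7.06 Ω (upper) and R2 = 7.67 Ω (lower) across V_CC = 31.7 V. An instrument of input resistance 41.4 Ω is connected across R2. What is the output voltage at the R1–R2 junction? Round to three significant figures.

R2 ‖ R_L = (7.67 × 41.4)/(7.67 + 41.4) = 6.471 Ω.
Voltage divider with the loaded lower leg: V_out = 31.7 × 6.471/(7.06 + 6.471) = 31.7 × 0.4782 = 15.16 V.

V_out ≈ 15.2 V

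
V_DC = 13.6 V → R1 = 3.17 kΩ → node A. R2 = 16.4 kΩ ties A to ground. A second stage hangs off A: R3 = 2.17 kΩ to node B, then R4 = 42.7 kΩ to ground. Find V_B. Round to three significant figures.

V_B ≈ 10.2 V

Node A sees R2 in parallel with the series input of stage 2, R3 + R4 = 44.87 kΩ.
Effective lower resistance at A: R2 ‖ 44.87 = 12.01 kΩ.
First divider: V_A = V_DC · 12.01/(3.17 + 12.01) = 10.76 V.
Stage 2 is unloaded, so V_B = V_A · R4/(R3+R4) = 10.76 × 42.7/44.87 = 10.24 V.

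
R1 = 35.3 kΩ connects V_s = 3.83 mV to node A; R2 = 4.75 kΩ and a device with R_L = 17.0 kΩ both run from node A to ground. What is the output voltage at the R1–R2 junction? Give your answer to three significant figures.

The load sits in parallel with R2, giving an effective lower resistance R2' = R2·R_L/(R2+R_L) = 3.713 kΩ.
Voltage divider with the loaded lower leg: V_out = 3.83 × 3.713/(35.3 + 3.713) = 3.83 × 0.09517 = 0.3645 mV.
(Unloaded it would be 0.454 mV; the load pulls it down.)

V_out ≈ 0.364 mV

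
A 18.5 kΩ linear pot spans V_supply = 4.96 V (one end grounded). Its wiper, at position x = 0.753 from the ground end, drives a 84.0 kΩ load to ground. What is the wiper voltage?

Split the track: R_lower = x·R_p = 13.93 kΩ, R_upper = (1−x)·R_p = 4.569 kΩ.
R_L loads the lower segment: effective lower R = 11.95 kΩ.
V_out = 4.96 × 11.95/(4.569 + 11.95) = 3.588 V.

V_out ≈ 3.59 V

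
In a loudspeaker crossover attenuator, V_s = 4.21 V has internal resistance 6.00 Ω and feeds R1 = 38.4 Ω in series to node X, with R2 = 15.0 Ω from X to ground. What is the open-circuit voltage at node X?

V_th ≈ 1.06 V

R1' = 6.00 + 38.4 = 44.40 Ω (source resistance + R1).
With X open, the divider is unloaded: V_th = 4.21 × 15.0/59.40 = 1.063 V.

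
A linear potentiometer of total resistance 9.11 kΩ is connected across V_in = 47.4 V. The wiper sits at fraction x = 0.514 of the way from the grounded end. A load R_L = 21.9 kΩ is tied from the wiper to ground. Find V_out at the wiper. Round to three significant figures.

V_out ≈ 22.1 V

Split the track: R_lower = x·R_p = 4.683 kΩ, R_upper = (1−x)·R_p = 4.427 kΩ.
R_L loads the lower segment: effective lower R = 3.858 kΩ.
Loaded-divider output: V_out = 47.4 × 0.4656 = 22.07 V.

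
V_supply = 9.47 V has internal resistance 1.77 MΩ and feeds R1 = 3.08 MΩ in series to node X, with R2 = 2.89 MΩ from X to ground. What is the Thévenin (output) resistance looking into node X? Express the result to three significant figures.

R1' = 1.77 + 3.08 = 4.850 MΩ (source resistance + R1).
With V_supply suppressed (replaced by a short), R_th = R1' ‖ R2 = (4.850 × 2.89)/(4.850 + 2.89) = 1.811 MΩ.

R_th ≈ 1.81 MΩ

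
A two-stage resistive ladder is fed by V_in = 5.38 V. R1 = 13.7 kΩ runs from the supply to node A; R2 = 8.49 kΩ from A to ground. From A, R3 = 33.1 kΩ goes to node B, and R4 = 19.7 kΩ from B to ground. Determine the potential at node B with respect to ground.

V_B ≈ 0.699 V

Node A sees R2 in parallel with the series input of stage 2, R3 + R4 = 52.80 kΩ.
Effective lower resistance at A: R2 ‖ 52.80 = 7.314 kΩ.
V_A = 5.38 × 7.314/(13.7 + 7.314) = 1.873 V.
Stage 2 is unloaded, so V_B = V_A · R4/(R3+R4) = 1.873 × 19.7/52.80 = 0.6986 V.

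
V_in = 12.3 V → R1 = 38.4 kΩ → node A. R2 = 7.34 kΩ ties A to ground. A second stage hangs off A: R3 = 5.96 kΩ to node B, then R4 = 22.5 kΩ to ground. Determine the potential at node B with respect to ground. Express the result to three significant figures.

V_B ≈ 1.28 V

Looking into the second stage from A: R3 + R4 = 28.46 kΩ appears in parallel with R2.
R2 ‖ (R3+R4) = 5.835 kΩ.
First divider: V_A = V_in · 5.835/(38.4 + 5.835) = 1.623 V.
Then the unloaded second divider: V_B = V_A × R4/(R3+R4) = 1.623 × 0.7906 = 1.283 V.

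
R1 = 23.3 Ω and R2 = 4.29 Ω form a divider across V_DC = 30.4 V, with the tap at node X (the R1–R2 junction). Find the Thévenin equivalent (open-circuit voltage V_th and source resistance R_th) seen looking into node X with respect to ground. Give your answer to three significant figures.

V_th ≈ 4.73 V, R_th ≈ 3.62 Ω

V_th is the unloaded tap voltage: V_DC · R2/(R1+R2) = 30.4 × 0.1555 = 4.727 V.
Zeroing V_DC shorts the top of R1 to ground, so R_th = R1 ‖ R2 = 3.623 Ω.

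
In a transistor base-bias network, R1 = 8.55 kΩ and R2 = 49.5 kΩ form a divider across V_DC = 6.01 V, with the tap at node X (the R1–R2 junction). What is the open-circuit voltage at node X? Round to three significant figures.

With X open, the divider is unloaded: V_th = 6.01 × 49.5/58.05 = 5.125 V.

V_th ≈ 5.12 V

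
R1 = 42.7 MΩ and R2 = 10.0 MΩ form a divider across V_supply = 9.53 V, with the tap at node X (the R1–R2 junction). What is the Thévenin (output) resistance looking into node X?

With V_supply suppressed (replaced by a short), R_th = R1 ‖ R2 = (42.70 × 10.0)/(42.70 + 10.0) = 8.102 MΩ.

R_th ≈ 8.10 MΩ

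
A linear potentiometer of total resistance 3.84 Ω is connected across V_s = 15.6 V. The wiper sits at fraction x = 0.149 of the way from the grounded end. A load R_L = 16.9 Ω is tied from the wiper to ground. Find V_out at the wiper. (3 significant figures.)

Split the track: R_lower = x·R_p = 0.5722 Ω, R_upper = (1−x)·R_p = 3.268 Ω.
(x·R_p) ‖ R_L = 0.5534 Ω.
V_out = 15.6 × 0.5534/(3.268 + 0.5534) = 2.259 V.

V_out ≈ 2.26 V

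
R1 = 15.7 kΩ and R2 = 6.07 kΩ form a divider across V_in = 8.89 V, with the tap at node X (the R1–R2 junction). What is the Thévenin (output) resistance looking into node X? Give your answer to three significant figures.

With V_in suppressed (replaced by a short), R_th = R1 ‖ R2 = (15.70 × 6.07)/(15.70 + 6.07) = 4.378 kΩ.

R_th ≈ 4.38 kΩ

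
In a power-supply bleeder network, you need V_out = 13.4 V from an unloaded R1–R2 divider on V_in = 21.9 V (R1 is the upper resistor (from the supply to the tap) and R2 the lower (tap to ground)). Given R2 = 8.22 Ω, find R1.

The divider ratio is R2/(R1+R2) = 13.4/21.9 = 0.6119.
Rearranging, R1 = R2·(1−k)/k = 8.22 × 0.6343 = 5.214 Ω.

R1 ≈ 5.21 Ω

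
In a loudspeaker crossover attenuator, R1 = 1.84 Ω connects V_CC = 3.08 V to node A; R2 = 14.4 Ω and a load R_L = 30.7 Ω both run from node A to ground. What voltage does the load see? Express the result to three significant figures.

First combine the lower leg with the load: R2 ‖ R_L = 9.802 Ω.
Voltage divider with the loaded lower leg: V_out = 3.08 × 9.802/(1.84 + 9.802) = 3.08 × 0.8420 = 2.593 V.

V_out ≈ 2.59 V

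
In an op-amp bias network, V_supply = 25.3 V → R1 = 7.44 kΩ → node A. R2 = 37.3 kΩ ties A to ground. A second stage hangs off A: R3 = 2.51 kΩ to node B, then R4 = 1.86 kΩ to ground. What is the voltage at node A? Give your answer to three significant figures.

V_A ≈ 8.72 V

Looking into the second stage from A: R3 + R4 = 4.370 kΩ appears in parallel with R2.
R2 ‖ (R3+R4) = 3.912 kΩ.
First divider: V_A = V_supply · 3.912/(7.44 + 3.912) = 8.718 V.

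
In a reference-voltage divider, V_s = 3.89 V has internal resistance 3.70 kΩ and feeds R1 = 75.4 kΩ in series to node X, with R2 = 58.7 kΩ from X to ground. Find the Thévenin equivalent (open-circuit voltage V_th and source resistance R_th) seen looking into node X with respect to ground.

R1' = 3.70 + 75.4 = 79.10 kΩ (source resistance + R1).
Open-circuit (no load on X): V_th = V_s · R2/(R1' + R2) = 3.89 × 58.7/(79.10 + 58.7) = 1.657 V.
With V_s suppressed (replaced by a short), R_th = R1' ‖ R2 = (79.10 × 58.7)/(79.10 + 58.7) = 33.69 kΩ.

V_th ≈ 1.66 V, R_th ≈ 33.7 kΩ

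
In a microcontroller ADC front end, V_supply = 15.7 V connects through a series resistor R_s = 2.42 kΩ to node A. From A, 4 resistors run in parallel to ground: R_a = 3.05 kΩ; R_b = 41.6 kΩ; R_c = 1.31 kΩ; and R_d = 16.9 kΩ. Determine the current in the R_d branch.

I ≈ 0.242 mA

Equivalent of the parallel group: R_p = 0.8515 kΩ.
V_A by voltage divider: V_A = 15.7 × 0.8515/(2.42 + 0.8515) = 4.086 V.
I(R_d) = V_A / R_d = 4.086/16.9 = 0.2418 mA.
(Equivalently: I_total = 4.799 mA, then current-divider fraction G_k/ΣG = 0.05038.)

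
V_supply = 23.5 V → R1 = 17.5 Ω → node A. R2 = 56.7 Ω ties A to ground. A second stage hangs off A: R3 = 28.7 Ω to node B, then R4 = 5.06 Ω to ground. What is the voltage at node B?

The second stage (R3 + R4 = 33.76 Ω) loads node A in parallel with R2.
R2 ‖ (R3+R4) = 21.16 Ω.
V_A = 23.5 × 21.16/(17.5 + 21.16) = 12.86 V.
Then the unloaded second divider: V_B = V_A × R4/(R3+R4) = 12.86 × 0.1499 = 1.928 V.

V_B ≈ 1.93 V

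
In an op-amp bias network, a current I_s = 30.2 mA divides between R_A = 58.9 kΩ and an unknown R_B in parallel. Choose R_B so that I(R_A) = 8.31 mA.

The fraction through R_A equals R_B/(R_A+R_B).
8.31/30.2 = R_B/(R_A + R_B) → R_B = R_A · (0.2752)/(1 − 0.2752) = 58.9 × 0.3796 = 22.36 kΩ.

R_B ≈ 22.4 kΩ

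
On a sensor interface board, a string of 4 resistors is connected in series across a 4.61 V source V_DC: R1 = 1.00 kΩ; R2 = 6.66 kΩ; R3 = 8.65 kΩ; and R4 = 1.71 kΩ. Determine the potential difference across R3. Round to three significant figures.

Series total: ΣR = 1.00 + 6.66 + 8.65 + 1.71 = 18.02 kΩ.
By the voltage-divider rule, V = 4.61 × 8.650/18.02 = 2.213 V.

V ≈ 2.21 V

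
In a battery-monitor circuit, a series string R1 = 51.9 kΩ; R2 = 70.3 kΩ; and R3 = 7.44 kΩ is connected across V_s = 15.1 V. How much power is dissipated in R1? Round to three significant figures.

P ≈ 0.704 mW

ΣR = 129.6 kΩ → I = 15.1/129.6 = 0.1165 mA.
P(R1) = I²·R1 = (0.1165)² × 51.9 = 0.7041 mW.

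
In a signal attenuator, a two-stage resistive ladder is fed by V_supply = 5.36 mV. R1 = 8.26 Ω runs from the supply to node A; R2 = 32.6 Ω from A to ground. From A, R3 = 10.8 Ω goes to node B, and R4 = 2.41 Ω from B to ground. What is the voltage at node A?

The second stage (R3 + R4 = 13.21 Ω) loads node A in parallel with R2.
Effective lower resistance at A: R2 ‖ 13.21 = 9.401 Ω.
First divider: V_A = V_supply · 9.401/(8.26 + 9.401) = 2.853 mV.

V_A ≈ 2.85 mV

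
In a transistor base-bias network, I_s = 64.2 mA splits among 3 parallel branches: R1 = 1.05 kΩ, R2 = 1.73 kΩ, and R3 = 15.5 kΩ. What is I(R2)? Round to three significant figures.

ΣG = 1/1.05 + 1/1.73 + 1/15.5 = 1.595.
By the current-divider rule, I = I_s · G_k/ΣG = 64.2 × 0.3624 = 23.27 mA.

I ≈ 23.3 mA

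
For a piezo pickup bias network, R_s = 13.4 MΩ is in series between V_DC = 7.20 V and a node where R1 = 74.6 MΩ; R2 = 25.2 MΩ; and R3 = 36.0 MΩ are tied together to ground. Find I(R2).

I ≈ 0.137 µA

Combine the parallel branches: R_p = (1/74.6 + 1/25.2 + 1/36.0)⁻¹ = 12.37 MΩ.
V_A by voltage divider: V_A = 7.20 × 12.37/(13.4 + 12.37) = 3.456 V.
Branch current I = V_A/R2 = 3.456/25.2 = 0.1371 µA.
(Equivalently: I_total = 0.2794 µA, then current-divider fraction G_k/ΣG = 0.4907.)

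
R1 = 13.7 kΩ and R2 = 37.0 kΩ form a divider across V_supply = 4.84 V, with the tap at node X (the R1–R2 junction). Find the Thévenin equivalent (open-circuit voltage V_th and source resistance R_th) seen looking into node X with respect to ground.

V_th is the unloaded tap voltage: V_supply · R2/(R1+R2) = 4.84 × 0.7298 = 3.532 V.
Looking into X with the source shorted: R_th = R1·R2/(R1+R2) = 13.70 × 37.0/50.70 = 9.998 kΩ.

V_th ≈ 3.53 V, R_th ≈ 10.0 kΩ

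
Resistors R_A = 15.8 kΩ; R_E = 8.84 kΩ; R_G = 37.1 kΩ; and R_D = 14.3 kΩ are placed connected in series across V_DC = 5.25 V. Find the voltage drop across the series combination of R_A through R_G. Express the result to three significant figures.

Total series resistance ΣR = 15.8 + 8.84 + 37.1 + 14.3 = 76.04 kΩ.
R_{R_A..R_G} = 15.8 + 8.84 + 37.1 = 61.74 kΩ.
By the voltage-divider rule, V = 5.25 × 61.74/76.04 = 4.263 V.

V ≈ 4.26 V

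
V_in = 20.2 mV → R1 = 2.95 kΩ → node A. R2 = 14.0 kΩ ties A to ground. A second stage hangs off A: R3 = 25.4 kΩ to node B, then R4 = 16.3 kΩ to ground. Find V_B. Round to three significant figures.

V_B ≈ 6.16 mV

Looking into the second stage from A: R3 + R4 = 41.70 kΩ appears in parallel with R2.
Effective lower resistance at A: R2 ‖ 41.70 = 10.48 kΩ.
So V_A = 20.2 × 0.7804 = 15.76 mV.
Then the unloaded second divider: V_B = V_A × R4/(R3+R4) = 15.76 × 0.3909 = 6.162 mV.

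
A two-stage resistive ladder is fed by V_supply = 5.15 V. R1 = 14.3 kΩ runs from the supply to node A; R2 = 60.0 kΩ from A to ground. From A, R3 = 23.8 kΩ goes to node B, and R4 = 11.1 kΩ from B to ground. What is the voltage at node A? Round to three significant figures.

The second stage (R3 + R4 = 34.90 kΩ) loads node A in parallel with R2.
Effective lower resistance at A: R2 ‖ 34.90 = 22.07 kΩ.
V_A = 5.15 × 22.07/(14.3 + 22.07) = 3.125 V.

V_A ≈ 3.12 V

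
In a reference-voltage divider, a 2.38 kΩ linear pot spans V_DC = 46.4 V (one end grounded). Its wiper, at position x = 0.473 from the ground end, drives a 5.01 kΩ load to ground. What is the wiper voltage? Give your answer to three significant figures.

Split the track: R_lower = x·R_p = 1.126 kΩ, R_upper = (1−x)·R_p = 1.254 kΩ.
Lower segment in parallel with the load: 1.126 ‖ 5.01 = 0.9192 kΩ.
Loaded-divider output: V_out = 46.4 × 0.4229 = 19.62 V.

V_out ≈ 19.6 V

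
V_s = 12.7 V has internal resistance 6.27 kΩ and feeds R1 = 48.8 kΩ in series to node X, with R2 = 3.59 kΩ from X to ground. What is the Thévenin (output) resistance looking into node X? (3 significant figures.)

R1' = 6.27 + 48.8 = 55.07 kΩ (source resistance + R1).
With V_s suppressed (replaced by a short), R_th = R1' ‖ R2 = (55.07 × 3.59)/(55.07 + 3.59) = 3.370 kΩ.

R_th ≈ 3.37 kΩ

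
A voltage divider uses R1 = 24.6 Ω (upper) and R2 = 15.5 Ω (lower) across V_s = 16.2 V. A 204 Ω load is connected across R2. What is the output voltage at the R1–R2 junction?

V_out ≈ 5.98 V

R2 ‖ R_L = (15.5 × 204)/(15.5 + 204) = 14.41 Ω.
Voltage divider with the loaded lower leg: V_out = 16.2 × 14.41/(24.6 + 14.41) = 16.2 × 0.3693 = 5.983 V.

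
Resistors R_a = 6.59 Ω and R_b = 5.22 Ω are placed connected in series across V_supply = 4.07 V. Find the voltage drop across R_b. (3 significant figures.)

V ≈ 1.80 V

Total series resistance ΣR = 6.59 + 5.22 = 11.81 Ω.
Voltage divider: V = V_supply · (5.220 / 11.81) = 4.07 × 0.4420 = 1.799 V.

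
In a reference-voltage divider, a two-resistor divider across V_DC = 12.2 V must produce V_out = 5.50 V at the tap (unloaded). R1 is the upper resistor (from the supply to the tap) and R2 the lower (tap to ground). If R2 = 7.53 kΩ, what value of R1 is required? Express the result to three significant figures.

The divider ratio is R2/(R1+R2) = 5.50/12.2 = 0.4508.
R1 = R2·(1/k − 1) = 7.53 × 1.218 = 9.173 kΩ.

R1 ≈ 9.17 kΩ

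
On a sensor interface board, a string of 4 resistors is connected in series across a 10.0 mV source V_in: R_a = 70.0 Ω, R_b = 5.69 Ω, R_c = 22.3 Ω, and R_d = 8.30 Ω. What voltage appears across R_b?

ΣR = 70.0 + 5.69 + 22.3 + 8.30 = 106.3 Ω.
Voltage divider: V = V_in · (5.690 / 106.3) = 10.0 × 0.05353 = 0.5353 mV.

V ≈ 0.535 mV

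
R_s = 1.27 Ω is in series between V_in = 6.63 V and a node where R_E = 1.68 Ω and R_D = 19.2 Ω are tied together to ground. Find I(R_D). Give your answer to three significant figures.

Combine the parallel branches: R_p = (1/1.68 + 1/19.2)⁻¹ = 1.545 Ω.
V_A = 6.63 × 1.545/2.815 = 3.639 V.
I(R_D) = V_A / R_D = 3.639/19.2 = 0.1895 A.

I ≈ 0.190 A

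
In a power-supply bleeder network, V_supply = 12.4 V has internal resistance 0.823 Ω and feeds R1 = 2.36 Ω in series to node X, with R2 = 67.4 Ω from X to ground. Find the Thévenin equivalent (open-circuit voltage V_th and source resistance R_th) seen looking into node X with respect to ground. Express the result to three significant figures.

R1' = 0.823 + 2.36 = 3.183 Ω (source resistance + R1).
With X open, the divider is unloaded: V_th = 12.4 × 67.4/70.58 = 11.84 V.
Looking into X with the source shorted: R_th = R1'·R2/(R1'+R2) = 3.183 × 67.4/70.58 = 3.039 Ω.

V_th ≈ 11.8 V, R_th ≈ 3.04 Ω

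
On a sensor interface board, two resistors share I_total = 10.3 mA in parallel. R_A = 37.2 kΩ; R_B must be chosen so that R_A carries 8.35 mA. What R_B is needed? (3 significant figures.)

R_B ≈ 159 kΩ

Two-branch current divider: I_A = I_total · R_B/(R_A + R_B).
With f = 0.8107, R_B = R_A · f/(1−f) = 37.2 × 4.282 = 159.3 kΩ.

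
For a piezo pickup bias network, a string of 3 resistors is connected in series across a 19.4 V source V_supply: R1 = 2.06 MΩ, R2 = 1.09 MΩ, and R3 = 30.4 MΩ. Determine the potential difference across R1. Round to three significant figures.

Total series resistance ΣR = 2.06 + 1.09 + 30.4 = 33.55 MΩ.
By the voltage-divider rule, V = 19.4 × 2.060/33.55 = 1.191 V.

V ≈ 1.19 V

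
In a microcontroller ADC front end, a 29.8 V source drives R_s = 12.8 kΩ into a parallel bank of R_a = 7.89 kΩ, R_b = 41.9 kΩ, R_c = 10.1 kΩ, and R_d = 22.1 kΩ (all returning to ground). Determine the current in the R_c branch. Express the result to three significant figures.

Combine the parallel branches: R_p = (1/7.89 + 1/41.9 + 1/10.1 + 1/22.1)⁻¹ = 3.391 kΩ.
Node voltage V_A = V_CC · R_p/(R_s + R_p) = 29.8 × 0.2095 = 6.242 V.
Branch current I = V_A/R_c = 6.242/10.1 = 0.6180 mA.

I ≈ 0.618 mA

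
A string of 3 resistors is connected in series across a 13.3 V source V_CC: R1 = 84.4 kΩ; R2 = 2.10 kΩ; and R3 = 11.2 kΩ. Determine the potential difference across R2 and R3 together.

V ≈ 1.81 V

ΣR = 84.4 + 2.10 + 11.2 = 97.70 kΩ.
R_{R2..R3} = 2.10 + 11.2 = 13.30 kΩ.
By the voltage-divider rule, V = 13.3 × 13.30/97.70 = 1.811 V.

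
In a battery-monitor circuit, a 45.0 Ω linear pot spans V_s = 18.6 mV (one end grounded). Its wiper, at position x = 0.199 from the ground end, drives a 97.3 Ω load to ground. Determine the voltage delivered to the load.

Split the track: R_lower = x·R_p = 8.955 Ω, R_upper = (1−x)·R_p = 36.04 Ω.
Lower segment in parallel with the load: 8.955 ‖ 97.3 = 8.200 Ω.
V_out = 18.6 × 8.200/(36.04 + 8.200) = 3.447 mV.

V_out ≈ 3.45 mV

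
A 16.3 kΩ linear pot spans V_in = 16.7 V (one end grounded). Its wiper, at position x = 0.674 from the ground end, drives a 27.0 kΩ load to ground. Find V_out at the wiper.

Lower segment x·R_p = 10.99 kΩ; upper segment (1−x)·R_p = 5.314 kΩ.
Lower segment in parallel with the load: 10.99 ‖ 27.0 = 7.809 kΩ.
V_out = 16.7 × 7.809/(5.314 + 7.809) = 9.938 V.
(Unloaded: V_out = x·V_in = 11.3 V.)

V_out ≈ 9.94 V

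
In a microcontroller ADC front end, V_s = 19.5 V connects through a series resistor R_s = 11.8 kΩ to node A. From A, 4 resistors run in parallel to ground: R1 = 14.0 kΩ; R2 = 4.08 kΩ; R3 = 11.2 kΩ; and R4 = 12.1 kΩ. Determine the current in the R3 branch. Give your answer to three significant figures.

Equivalent of the parallel group: R_p = 2.047 kΩ.
V_A by voltage divider: V_A = 19.5 × 2.047/(11.8 + 2.047) = 2.883 V.
Branch current I = V_A/R3 = 2.883/11.2 = 0.2574 mA.

I ≈ 0.257 mA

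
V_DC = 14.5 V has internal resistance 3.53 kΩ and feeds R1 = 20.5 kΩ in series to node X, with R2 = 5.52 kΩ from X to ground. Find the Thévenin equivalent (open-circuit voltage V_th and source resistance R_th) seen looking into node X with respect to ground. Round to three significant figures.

V_th ≈ 2.71 V, R_th ≈ 4.49 kΩ

R1' = 3.53 + 20.5 = 24.03 kΩ (source resistance + R1).
With X open, the divider is unloaded: V_th = 14.5 × 5.52/29.55 = 2.709 V.
Zeroing V_DC shorts the top of R1' to ground, so R_th = R1' ‖ R2 = 4.489 kΩ.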